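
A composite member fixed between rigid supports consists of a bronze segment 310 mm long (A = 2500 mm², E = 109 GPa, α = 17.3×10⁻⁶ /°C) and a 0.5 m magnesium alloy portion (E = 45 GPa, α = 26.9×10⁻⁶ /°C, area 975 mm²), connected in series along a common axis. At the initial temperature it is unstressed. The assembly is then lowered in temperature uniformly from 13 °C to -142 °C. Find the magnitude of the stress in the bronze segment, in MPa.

σ ≈ 93.1 MPa (tensile)

If the supports were absent, the total length change would be Σ αᵢΔT Lᵢ = 17.3×10⁻⁶×155×310 + 26.9×10⁻⁶×155×500 = 2.916 mm.
The walls prevent any net length change, so an axial force P (same in every segment) develops. Compatibility: P · Σ Lᵢ/(AᵢEᵢ) = δ_free.
The series flexibility is Σ Lᵢ/(AᵢEᵢ) = 310/(2500×109×10³) + 500/(975×45×10³) = 1.253×10⁻⁵ mm/N.
So P = 2.916 / 1.253×10⁻⁵ = 232.7 kN, tensile.
σ_{bronze} = P / A = 232700 / 2500 = 93.06 MPa.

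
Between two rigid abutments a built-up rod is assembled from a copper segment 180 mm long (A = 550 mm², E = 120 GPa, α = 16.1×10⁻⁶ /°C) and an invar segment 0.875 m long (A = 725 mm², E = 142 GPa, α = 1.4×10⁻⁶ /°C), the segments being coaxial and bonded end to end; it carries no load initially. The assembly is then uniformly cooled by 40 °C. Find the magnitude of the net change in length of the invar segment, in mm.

Free thermal contraction of the whole bar: Σ αᵢΔT Lᵢ = 16.1×10⁻⁶×40×180 + 1.4×10⁻⁶×40×875 = 0.1649 mm.
The walls prevent any net length change, so an axial force P (same in every segment) develops. Compatibility: P · Σ Lᵢ/(AᵢEᵢ) = δ_free.
Σ Lᵢ/(AᵢEᵢ) = 180/(550×120×10³) + 875/(725×142×10³) = 1.123×10⁻⁵ mm/N.
Hence P = δ_free / Σ(L/AE) = 0.1649/1.123×10⁻⁵ = 14.69 kN (tensile).
For the invar segment, free thermal change = 1.4×10⁻⁶×40×875 = 0.049 mm and elastic change from P = 14690×875/(725×142×10³) = 0.1249 mm; these oppose, so the net change is 0.0759 mm (segment lengthens).

|ΔL| ≈ 0.0759 mm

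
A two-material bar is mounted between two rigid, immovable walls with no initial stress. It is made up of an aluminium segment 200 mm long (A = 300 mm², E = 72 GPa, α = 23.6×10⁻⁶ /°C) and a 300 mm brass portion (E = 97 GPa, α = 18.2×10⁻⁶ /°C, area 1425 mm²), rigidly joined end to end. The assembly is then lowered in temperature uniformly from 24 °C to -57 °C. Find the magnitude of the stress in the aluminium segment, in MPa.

If the supports were absent, the total length change would be Σ αᵢΔT Lᵢ = 23.6×10⁻⁶×81×200 + 18.2×10⁻⁶×81×300 = 0.8246 mm.
The walls prevent any net length change, so an axial force P (same in every segment) develops. Compatibility: P · Σ Lᵢ/(AᵢEᵢ) = δ_free.
The series flexibility is Σ Lᵢ/(AᵢEᵢ) = 200/(300×72×10³) + 300/(1425×97×10³) = 1.143×10⁻⁵ mm/N.
So P = 0.8246 / 1.143×10⁻⁵ = 72.14 kN, tensile.
σ_{aluminium} = P / A = 72140 / 300 = 240.5 MPa.

σ ≈ 240 MPa (tensile)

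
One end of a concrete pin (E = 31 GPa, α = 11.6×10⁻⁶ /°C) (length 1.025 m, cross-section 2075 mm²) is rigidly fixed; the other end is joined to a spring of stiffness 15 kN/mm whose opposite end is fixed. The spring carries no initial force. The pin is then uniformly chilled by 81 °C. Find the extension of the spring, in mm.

Free thermal contraction: δ_free = αΔT L = 11.6×10⁻⁶ × 81 × 1025 = 0.9631 mm.
With a force P in the spring, the elastic change of the pin is PL/(AE) and that of the spring is P/k; compatibility requires their sum to equal δ_free.
So P = δ_free / [L/(AE) + 1/k] = 0.9631 / [ 1025/(2075×31×10³) + 1/(15×10³) ].
P = 0.9631 / 8.26×10⁻⁵ = 11660 N.
Spring extension = P/k = 11660/(15×10³) = 0.7773 mm.

δ ≈ 0.777 mm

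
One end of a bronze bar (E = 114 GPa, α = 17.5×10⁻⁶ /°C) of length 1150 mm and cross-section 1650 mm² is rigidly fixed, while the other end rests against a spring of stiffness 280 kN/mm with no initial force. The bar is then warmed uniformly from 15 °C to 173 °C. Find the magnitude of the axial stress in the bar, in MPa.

The unrestrained thermal change is αΔT L = 17.5×10⁻⁶ × 158 × 1150 = 3.18 mm.
Let P be the compressive force at the spring. The bar shortens elastically by PL/(AE) and the spring compresses by P/k; together these equal δ_free.
So P = δ_free / [L/(AE) + 1/k] = 3.18 / [ 1150/(1650×114×10³) + 1/(280×10³) ].
P = 3.18 / 9.685×10⁻⁶ = 328300 N.
σ = P/A = 328300/1650 = 199 MPa.

σ ≈ 199 MPa (compressive)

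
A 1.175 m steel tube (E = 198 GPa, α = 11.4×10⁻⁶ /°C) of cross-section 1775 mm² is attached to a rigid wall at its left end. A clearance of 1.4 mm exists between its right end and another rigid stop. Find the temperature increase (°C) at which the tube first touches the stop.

Contact occurs when the free expansion equals the gap: αΔT L = 1.4 mm.
So ΔT = g/(αL) = 1.4/(11.4×10⁻⁶ × 1175) = 104.5 °C.

ΔT ≈ 105 °C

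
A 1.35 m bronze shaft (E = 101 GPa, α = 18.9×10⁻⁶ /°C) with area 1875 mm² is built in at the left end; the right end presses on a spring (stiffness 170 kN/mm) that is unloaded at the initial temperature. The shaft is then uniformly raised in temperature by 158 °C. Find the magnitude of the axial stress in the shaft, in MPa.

If the spring were absent the shaft would lengthen by αΔT L = 18.9×10⁻⁶ × 158 × 1350 = 4.031 mm.
Let P be the compressive force at the spring. The shaft shortens elastically by PL/(AE) and the spring compresses by P/k; together these equal δ_free.
P [ L/(AE) + 1/k ] = δ_free → P [ 1350/(1875×101×10³) + 1/(170×10³) ] = 4.031.
P = 4.031 / 1.301×10⁻⁵ = 309800 N.
σ = P/A = 309800/1875 = 165.2 MPa.

σ ≈ 165 MPa (compressive)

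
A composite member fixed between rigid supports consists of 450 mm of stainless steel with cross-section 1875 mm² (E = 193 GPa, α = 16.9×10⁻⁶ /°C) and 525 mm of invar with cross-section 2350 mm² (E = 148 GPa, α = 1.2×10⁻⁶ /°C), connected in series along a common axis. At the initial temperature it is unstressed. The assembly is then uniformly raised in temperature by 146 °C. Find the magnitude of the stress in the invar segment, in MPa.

σ ≈ 186 MPa (compressive)

If the supports were absent, the total length change would be Σ αᵢΔT Lᵢ = 16.9×10⁻⁶×146×450 + 1.2×10⁻⁶×146×525 = 1.202 mm.
Since the ends are fixed, an axial force P builds up, equal in every segment, with P · Σ Lᵢ/(AᵢEᵢ) = δ_free.
Σ Lᵢ/(AᵢEᵢ) = 450/(1875×193×10³) + 525/(2350×148×10³) = 2.753×10⁻⁶ mm/N.
So P = 1.202 / 2.753×10⁻⁶ = 436.7 kN, compressive.
σ_{invar} = P / A = 436700 / 2350 = 185.8 MPa.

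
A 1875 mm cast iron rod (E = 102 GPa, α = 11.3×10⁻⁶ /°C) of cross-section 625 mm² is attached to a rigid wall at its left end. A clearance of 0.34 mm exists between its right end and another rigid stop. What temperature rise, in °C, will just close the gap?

ΔT ≈ 16 °C

Contact occurs when the free expansion equals the gap: αΔT L = 0.34 mm.
ΔT = 0.34 / (11.3×10⁻⁶ × 1875) = 16.05 °C.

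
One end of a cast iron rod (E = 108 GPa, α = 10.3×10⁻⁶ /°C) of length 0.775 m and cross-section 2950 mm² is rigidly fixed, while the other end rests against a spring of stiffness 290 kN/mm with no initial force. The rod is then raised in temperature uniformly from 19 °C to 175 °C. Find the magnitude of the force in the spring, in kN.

P ≈ 212 kN

The unrestrained thermal change is αΔT L = 10.3×10⁻⁶ × 156 × 775 = 1.245 mm.
Let P be the compressive force at the spring. The rod shortens elastically by PL/(AE) and the spring compresses by P/k; together these equal δ_free.
So P = δ_free / [L/(AE) + 1/k] = 1.245 / [ 775/(2950×108×10³) + 1/(290×10³) ].
P = 1.245 / 5.881×10⁻⁶ = 211800 N.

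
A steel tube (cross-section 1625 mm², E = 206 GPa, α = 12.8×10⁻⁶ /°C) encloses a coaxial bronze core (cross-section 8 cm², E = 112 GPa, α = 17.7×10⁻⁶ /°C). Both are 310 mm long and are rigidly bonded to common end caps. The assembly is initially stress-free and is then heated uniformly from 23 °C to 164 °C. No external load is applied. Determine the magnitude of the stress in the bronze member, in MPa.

Both members must finish at the same length. With the larger α, the bronze tends to over-expand; the plates restrain it, putting the bronze in compression and the steel in tension. With no external load the two internal forces are equal and opposite, magnitude P.
Equating the net (thermal + elastic) strains gives |α₁ − α₂|·ΔT = P·[1/(A₁E₁) + 1/(A₂E₂)].
|α₁ − α₂|·ΔT = 4.9×10⁻⁶ × 141 = 0.0006909.
1/(A₁E₁) + 1/(A₂E₂) = 1/(1625×206×10³) + 1/(800×112×10³) = 1.415×10⁻⁸ N⁻¹.
P = 0.0006909 / 1.415×10⁻⁸ = 48830 N = 48.83 kN.
σ_{bronze} = P/A₂ = 48830/800 = 61.04 MPa, compressive.

σ ≈ 61 MPa (compressive)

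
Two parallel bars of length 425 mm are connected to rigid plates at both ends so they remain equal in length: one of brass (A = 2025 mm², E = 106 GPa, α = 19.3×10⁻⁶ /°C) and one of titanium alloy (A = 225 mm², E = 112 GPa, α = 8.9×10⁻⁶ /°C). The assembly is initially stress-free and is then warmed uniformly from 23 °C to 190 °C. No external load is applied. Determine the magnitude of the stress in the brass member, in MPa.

Both members must finish at the same length. With the larger α, the brass tends to over-expand; the plates restrain it, putting the brass in compression and the titanium alloy in tension. With no external load the two internal forces are equal and opposite, magnitude P.
Compatibility of the two members (thermal + elastic change equal): (α₁ − α₂)ΔT = P·[1/(A₁E₁) + 1/(A₂E₂)].
|α₁ − α₂|·ΔT = 10.4×10⁻⁶ × 167 = 0.001737.
1/(A₁E₁) + 1/(A₂E₂) = 1/(2025×106×10³) + 1/(225×112×10³) = 4.434×10⁻⁸ N⁻¹.
So P = 0.001737 / 4.434×10⁻⁸ = 39.17 kN.
σ_{brass} = P/A₁ = 39170/2025 = 19.34 MPa, compressive.

σ ≈ 19.3 MPa (compressive)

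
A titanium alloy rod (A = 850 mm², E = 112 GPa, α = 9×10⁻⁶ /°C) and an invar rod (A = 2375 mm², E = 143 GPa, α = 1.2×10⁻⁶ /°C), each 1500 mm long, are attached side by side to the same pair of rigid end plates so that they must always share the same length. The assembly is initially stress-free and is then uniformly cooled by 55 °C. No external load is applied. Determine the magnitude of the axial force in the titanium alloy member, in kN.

P ≈ 31.9 kN (tensile in the titanium alloy)

The titanium alloy has the larger α, so on cooling it would change length more than the invar if both were free. The rigid plates force a common final length, so the titanium alloy is put into tension and the invar into compression, with equal and opposite forces P (no external load).
Compatibility of the two members (thermal + elastic change equal): (α₁ − α₂)ΔT = P·[1/(A₁E₁) + 1/(A₂E₂)].
|α₁ − α₂|·ΔT = 7.8×10⁻⁶ × 55 = 0.000429.
1/(A₁E₁) + 1/(A₂E₂) = 1/(850×112×10³) + 1/(2375×143×10³) = 1.345×10⁻⁸ N⁻¹.
P = 0.000429 / 1.345×10⁻⁸ = 31900 N = 31.9 kN.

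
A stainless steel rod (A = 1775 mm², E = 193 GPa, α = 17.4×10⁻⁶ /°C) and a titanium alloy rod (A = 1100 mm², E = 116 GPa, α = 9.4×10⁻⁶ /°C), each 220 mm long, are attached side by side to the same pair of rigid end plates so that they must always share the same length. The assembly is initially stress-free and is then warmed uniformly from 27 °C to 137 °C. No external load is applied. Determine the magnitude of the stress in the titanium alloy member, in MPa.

σ ≈ 74.4 MPa (tensile)

Equilibrium of a rigid end plate with no external load gives equal and opposite internal forces ±P in the two members. Since α_{stainless steel} > α_{titanium alloy}, heating drives the stainless steel into compression and the titanium alloy into tension.
Compatibility of the two members (thermal + elastic change equal): (α₁ − α₂)ΔT = P·[1/(A₁E₁) + 1/(A₂E₂)].
|α₁ − α₂|·ΔT = 8×10⁻⁶ × 110 = 0.00088.
1/(A₁E₁) + 1/(A₂E₂) = 1/(1775×193×10³) + 1/(1100×116×10³) = 1.076×10⁻⁸ N⁻¹.
P = 0.00088 / 1.076×10⁻⁸ = 81810 N = 81.81 kN.
σ_{titanium alloy} = P/A₂ = 81810/1100 = 74.38 MPa, tensile.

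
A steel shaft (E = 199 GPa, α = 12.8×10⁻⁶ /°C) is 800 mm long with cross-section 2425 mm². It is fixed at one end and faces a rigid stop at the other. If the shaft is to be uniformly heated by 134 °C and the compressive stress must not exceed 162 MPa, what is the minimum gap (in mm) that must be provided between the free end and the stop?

g ≈ 0.721 mm

With no wall the shaft would lengthen by αΔT L = 12.8×10⁻⁶ × 134 × 800 = 1.372 mm.
At the allowable stress the elastic shortening the wall may impose is σL/E = 162 × 800 / (199×10³) = 0.6513 mm.
The gap must absorb the remainder: g_min = 1.372 − 0.6513 = 0.7209 mm.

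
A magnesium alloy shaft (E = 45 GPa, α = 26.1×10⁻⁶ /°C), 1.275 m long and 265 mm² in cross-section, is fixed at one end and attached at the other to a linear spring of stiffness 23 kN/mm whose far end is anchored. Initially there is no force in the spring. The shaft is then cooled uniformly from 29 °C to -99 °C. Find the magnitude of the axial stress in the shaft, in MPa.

The unrestrained thermal change is αΔT L = 26.1×10⁻⁶ × 128 × 1275 = 4.26 mm.
Let P be the tensile force in the spring. The shaft extends elastically by PL/(AE) and the spring stretches by P/k; together these equal δ_free.
P [ L/(AE) + 1/k ] = δ_free → P [ 1275/(265×45×10³) + 1/(23×10³) ] = 4.26.
P = 4.26 / 0.0001504 = 28320 N.
σ = P/A = 28320/265 = 106.9 MPa.

σ ≈ 107 MPa (tensile)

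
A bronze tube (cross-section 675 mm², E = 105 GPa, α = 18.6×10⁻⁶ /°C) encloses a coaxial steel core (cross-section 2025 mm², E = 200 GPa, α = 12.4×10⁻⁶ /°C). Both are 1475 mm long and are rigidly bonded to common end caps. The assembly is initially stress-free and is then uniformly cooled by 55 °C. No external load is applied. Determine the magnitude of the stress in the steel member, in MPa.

σ ≈ 10.2 MPa (compressive)

Equilibrium of a rigid end plate with no external load gives equal and opposite internal forces ±P in the two members. Since α_{bronze} > α_{steel}, cooling drives the bronze into tension and the steel into compression.
Equating the net (thermal + elastic) strains gives |α₁ − α₂|·ΔT = P·[1/(A₁E₁) + 1/(A₂E₂)].
|α₁ − α₂|·ΔT = 6.2×10⁻⁶ × 55 = 0.000341.
1/(A₁E₁) + 1/(A₂E₂) = 1/(675×105×10³) + 1/(2025×200×10³) = 1.658×10⁻⁸ N⁻¹.
So P = 0.000341 / 1.658×10⁻⁸ = 20.57 kN.
σ_{steel} = P/A₂ = 20570/2025 = 10.16 MPa, compressive.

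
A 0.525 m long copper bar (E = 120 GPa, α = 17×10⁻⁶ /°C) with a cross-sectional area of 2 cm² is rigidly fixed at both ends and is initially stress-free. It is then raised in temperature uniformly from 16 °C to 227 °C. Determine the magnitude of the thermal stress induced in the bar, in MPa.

With length fixed, the mechanical strain must cancel the thermal strain αΔT = 17×10⁻⁶ × 211 = 3587×10⁻⁶.
σ = EαΔT = 120×10³ × 17×10⁻⁶ × 211 = 430.4 MPa (compressive; the bar is trying to expand).

σ ≈ 430 MPa (compressive)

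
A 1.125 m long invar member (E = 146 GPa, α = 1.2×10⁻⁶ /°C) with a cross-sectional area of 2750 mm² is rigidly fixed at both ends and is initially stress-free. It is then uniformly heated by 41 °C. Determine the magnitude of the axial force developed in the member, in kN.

P ≈ 19.8 kN (compressive)

Full restraint means ε = 0, so the stress is σ = EαΔT = 146×10³ × 1.2×10⁻⁶ × 41 = 7.183 MPa.
Axial force P = σA = 7.183 × 2750 = 19750 N = 19.75 kN, compressive.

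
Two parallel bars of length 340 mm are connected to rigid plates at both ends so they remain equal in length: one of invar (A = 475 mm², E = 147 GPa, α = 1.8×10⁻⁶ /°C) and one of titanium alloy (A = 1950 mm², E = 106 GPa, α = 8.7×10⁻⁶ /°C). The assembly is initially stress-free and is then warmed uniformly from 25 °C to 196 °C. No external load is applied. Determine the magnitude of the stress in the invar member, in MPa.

The titanium alloy has the larger α, so on heating it would change length more than the invar if both were free. The rigid plates force a common final length, so the titanium alloy is put into compression and the invar into tension, with equal and opposite forces P (no external load).
Equating the net (thermal + elastic) strains gives |α₁ − α₂|·ΔT = P·[1/(A₁E₁) + 1/(A₂E₂)].
|α₁ − α₂|·ΔT = 6.9×10⁻⁶ × 171 = 0.00118.
1/(A₁E₁) + 1/(A₂E₂) = 1/(475×147×10³) + 1/(1950×106×10³) = 1.916×10⁻⁸ N⁻¹.
So P = 0.00118 / 1.916×10⁻⁸ = 61.58 kN.
σ_{invar} = P/A₁ = 61580/475 = 129.6 MPa, tensile.

σ ≈ 130 MPa (tensile)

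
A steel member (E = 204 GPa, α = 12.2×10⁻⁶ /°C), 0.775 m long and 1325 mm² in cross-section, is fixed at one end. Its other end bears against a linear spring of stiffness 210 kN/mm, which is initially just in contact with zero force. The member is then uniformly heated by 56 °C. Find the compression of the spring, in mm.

δ ≈ 0.33 mm

If the spring were absent the member would lengthen by αΔT L = 12.2×10⁻⁶ × 56 × 775 = 0.5295 mm.
Let P be the compressive force at the spring. The member shortens elastically by PL/(AE) and the spring compresses by P/k; together these equal δ_free.
So P = δ_free / [L/(AE) + 1/k] = 0.5295 / [ 775/(1325×204×10³) + 1/(210×10³) ].
P = 0.5295 / 7.629×10⁻⁶ = 69400 N.
Spring compression = P/k = 69400/(210×10³) = 0.3305 mm.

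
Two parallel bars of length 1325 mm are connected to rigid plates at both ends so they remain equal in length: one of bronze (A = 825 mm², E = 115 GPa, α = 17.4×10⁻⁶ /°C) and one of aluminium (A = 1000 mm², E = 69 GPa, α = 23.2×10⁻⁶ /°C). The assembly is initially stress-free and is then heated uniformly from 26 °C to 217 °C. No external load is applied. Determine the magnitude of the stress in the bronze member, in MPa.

The aluminium has the larger α, so on heating it would change length more than the bronze if both were free. The rigid plates force a common final length, so the aluminium is put into compression and the bronze into tension, with equal and opposite forces P (no external load).
Equating the net (thermal + elastic) strains gives |α₁ − α₂|·ΔT = P·[1/(A₁E₁) + 1/(A₂E₂)].
|α₁ − α₂|·ΔT = 5.8×10⁻⁶ × 191 = 0.001108.
1/(A₁E₁) + 1/(A₂E₂) = 1/(825×115×10³) + 1/(1000×69×10³) = 2.503×10⁻⁸ N⁻¹.
P = 0.001108 / 2.503×10⁻⁸ = 44250 N = 44.25 kN.
σ_{bronze} = P/A₁ = 44250/825 = 53.64 MPa, tensile.

σ ≈ 53.6 MPa (tensile)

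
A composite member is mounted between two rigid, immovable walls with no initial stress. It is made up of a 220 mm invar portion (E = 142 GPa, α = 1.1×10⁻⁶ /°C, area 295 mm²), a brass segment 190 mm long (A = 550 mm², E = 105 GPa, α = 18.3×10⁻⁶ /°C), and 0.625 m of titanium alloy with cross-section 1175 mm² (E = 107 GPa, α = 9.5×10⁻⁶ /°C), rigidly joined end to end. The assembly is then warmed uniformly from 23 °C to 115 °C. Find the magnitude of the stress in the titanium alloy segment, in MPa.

σ ≈ 56 MPa (compressive)

With the walls removed the bar would change length by δ_free = Σ αᵢΔT Lᵢ = 1.1×10⁻⁶×92×220 + 18.3×10⁻⁶×92×190 + 9.5×10⁻⁶×92×625 = 0.8884 mm.
The rigid supports impose zero overall length change; the single axial force P common to all segments must satisfy P Σ Lᵢ/(AᵢEᵢ) = δ_free.
Σ Lᵢ/(AᵢEᵢ) = 220/(295×142×10³) + 190/(550×105×10³) + 625/(1175×107×10³) = 1.351×10⁻⁵ mm/N.
Hence P = δ_free / Σ(L/AE) = 0.8884/1.351×10⁻⁵ = 65.74 kN (compressive).
σ_{titanium alloy} = P / A = 65740 / 1175 = 55.95 MPa.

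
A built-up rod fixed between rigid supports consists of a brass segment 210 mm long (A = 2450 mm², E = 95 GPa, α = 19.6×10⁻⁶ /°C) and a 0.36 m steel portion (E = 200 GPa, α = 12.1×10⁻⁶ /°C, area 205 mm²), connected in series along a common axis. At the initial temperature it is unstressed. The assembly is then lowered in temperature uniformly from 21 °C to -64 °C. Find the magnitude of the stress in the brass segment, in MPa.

σ ≈ 30.4 MPa (tensile)

With the walls removed the bar would change length by δ_free = Σ αᵢΔT Lᵢ = 19.6×10⁻⁶×85×210 + 12.1×10⁻⁶×85×360 = 0.7201 mm.
The rigid supports impose zero overall length change; the single axial force P common to all segments must satisfy P Σ Lᵢ/(AᵢEᵢ) = δ_free.
Σ Lᵢ/(AᵢEᵢ) = 210/(2450×95×10³) + 360/(205×200×10³) = 9.683×10⁻⁶ mm/N.
P = 0.7201 / 9.683×10⁻⁶ = 74370 N = 74.37 kN, tensile.
σ_{brass} = P / A = 74370 / 2450 = 30.36 MPa.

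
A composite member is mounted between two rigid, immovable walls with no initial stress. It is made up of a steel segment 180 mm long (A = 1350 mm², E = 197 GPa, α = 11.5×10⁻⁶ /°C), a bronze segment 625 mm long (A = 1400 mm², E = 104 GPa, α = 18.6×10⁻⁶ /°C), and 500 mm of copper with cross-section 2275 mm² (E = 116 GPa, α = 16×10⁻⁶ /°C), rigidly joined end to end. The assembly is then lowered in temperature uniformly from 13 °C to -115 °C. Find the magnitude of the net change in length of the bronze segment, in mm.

|ΔL| ≈ 0.249 mm

Free thermal contraction of the whole bar: Σ αᵢΔT Lᵢ = 11.5×10⁻⁶×128×180 + 18.6×10⁻⁶×128×625 + 16×10⁻⁶×128×500 = 2.777 mm.
The walls prevent any net length change, so an axial force P (same in every segment) develops. Compatibility: P · Σ Lᵢ/(AᵢEᵢ) = δ_free.
The series flexibility is Σ Lᵢ/(AᵢEᵢ) = 180/(1350×197×10³) + 625/(1400×104×10³) + 500/(2275×116×10³) = 6.864×10⁻⁶ mm/N.
Hence P = δ_free / Σ(L/AE) = 2.777/6.864×10⁻⁶ = 404.6 kN (tensile).
For the bronze segment, free thermal change = 18.6×10⁻⁶×128×625 = 1.488 mm and elastic change from P = 404600×625/(1400×104×10³) = 1.737 mm; these oppose, so the net change is 0.249 mm (segment lengthens).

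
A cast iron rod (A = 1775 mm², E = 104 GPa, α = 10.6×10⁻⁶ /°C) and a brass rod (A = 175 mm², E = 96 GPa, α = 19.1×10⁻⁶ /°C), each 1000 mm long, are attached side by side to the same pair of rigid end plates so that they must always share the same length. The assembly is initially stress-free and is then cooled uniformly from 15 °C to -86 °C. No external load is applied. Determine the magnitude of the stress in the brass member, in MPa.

The brass has the larger α, so on cooling it would change length more than the cast iron if both were free. The rigid plates force a common final length, so the brass is put into tension and the cast iron into compression, with equal and opposite forces P (no external load).
Equating the net (thermal + elastic) strains gives |α₁ − α₂|·ΔT = P·[1/(A₁E₁) + 1/(A₂E₂)].
|α₁ − α₂|·ΔT = 8.5×10⁻⁶ × 101 = 0.0008585.
1/(A₁E₁) + 1/(A₂E₂) = 1/(1775×104×10³) + 1/(175×96×10³) = 6.494×10⁻⁸ N⁻¹.
P = 0.0008585 / 6.494×10⁻⁸ = 13220 N = 13.22 kN.
σ_{brass} = P/A₂ = 13220/175 = 75.54 MPa, tensile.

σ ≈ 75.5 MPa (tensile)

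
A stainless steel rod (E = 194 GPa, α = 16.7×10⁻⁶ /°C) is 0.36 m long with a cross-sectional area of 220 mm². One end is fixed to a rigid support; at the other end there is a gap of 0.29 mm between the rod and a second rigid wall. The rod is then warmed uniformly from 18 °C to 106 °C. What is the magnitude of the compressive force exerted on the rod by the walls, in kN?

If the wall were absent the rod would grow by αΔT L = 16.7×10⁻⁶ × 88 × 360 = 0.5291 mm.
The gap closes (δ_free > 0.29 mm) and the wall then resists a further 0.5291 − 0.29 = 0.2391 mm of expansion.
Compatibility: PL/(AE) = 0.2391 mm, so σ = P/A = E × (0.2391/360) = 128.8 MPa.
P = σA = 128.8 × 220 = 28.34 kN.

P ≈ 28.3 kN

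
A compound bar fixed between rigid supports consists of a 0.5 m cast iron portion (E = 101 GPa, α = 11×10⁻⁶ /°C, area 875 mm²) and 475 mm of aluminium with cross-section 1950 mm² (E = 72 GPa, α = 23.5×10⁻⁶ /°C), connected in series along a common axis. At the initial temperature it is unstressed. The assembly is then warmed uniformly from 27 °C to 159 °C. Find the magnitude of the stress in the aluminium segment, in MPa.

With the walls removed the bar would change length by δ_free = Σ αᵢΔT Lᵢ = 11×10⁻⁶×132×500 + 23.5×10⁻⁶×132×475 = 2.199 mm.
The rigid supports impose zero overall length change; the single axial force P common to all segments must satisfy P Σ Lᵢ/(AᵢEᵢ) = δ_free.
The series flexibility is Σ Lᵢ/(AᵢEᵢ) = 500/(875×101×10³) + 475/(1950×72×10³) = 9.041×10⁻⁶ mm/N.
P = 2.199 / 9.041×10⁻⁶ = 243300 N = 243.3 kN, compressive.
σ_{aluminium} = P / A = 243300 / 1950 = 124.8 MPa.

σ ≈ 125 MPa (compressive)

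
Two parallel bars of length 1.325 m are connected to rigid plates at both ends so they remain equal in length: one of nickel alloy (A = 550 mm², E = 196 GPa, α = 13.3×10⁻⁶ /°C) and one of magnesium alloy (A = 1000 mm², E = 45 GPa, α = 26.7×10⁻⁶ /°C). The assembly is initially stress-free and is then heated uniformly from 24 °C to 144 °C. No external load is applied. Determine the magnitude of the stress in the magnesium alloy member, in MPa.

σ ≈ 51 MPa (compressive)

The magnesium alloy has the larger α, so on heating it would change length more than the nickel alloy if both were free. The rigid plates force a common final length, so the magnesium alloy is put into compression and the nickel alloy into tension, with equal and opposite forces P (no external load).
Compatibility of the two members (thermal + elastic change equal): (α₁ − α₂)ΔT = P·[1/(A₁E₁) + 1/(A₂E₂)].
|α₁ − α₂|·ΔT = 13.4×10⁻⁶ × 120 = 0.001608.
1/(A₁E₁) + 1/(A₂E₂) = 1/(550×196×10³) + 1/(1000×45×10³) = 3.15×10⁻⁸ N⁻¹.
So P = 0.001608 / 3.15×10⁻⁸ = 51.05 kN.
σ_{magnesium alloy} = P/A₂ = 51050/1000 = 51.05 MPa, compressive.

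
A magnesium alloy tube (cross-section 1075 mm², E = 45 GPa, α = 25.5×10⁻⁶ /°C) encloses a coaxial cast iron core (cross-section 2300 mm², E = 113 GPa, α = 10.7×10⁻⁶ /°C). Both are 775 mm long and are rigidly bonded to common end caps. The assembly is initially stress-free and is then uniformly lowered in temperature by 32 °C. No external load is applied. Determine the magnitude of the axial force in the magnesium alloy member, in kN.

Both members must finish at the same length. With the larger α, the magnesium alloy tends to over-contract; the plates restrain it, putting the magnesium alloy in tension and the cast iron in compression. With no external load the two internal forces are equal and opposite, magnitude P.
Setting the final lengths equal and cancelling L: (α₁ − α₂)ΔT = P/(A₁E₁) + P/(A₂E₂).
|α₁ − α₂|·ΔT = 14.8×10⁻⁶ × 32 = 0.0004736.
1/(A₁E₁) + 1/(A₂E₂) = 1/(1075×45×10³) + 1/(2300×113×10³) = 2.452×10⁻⁸ N⁻¹.
So P = 0.0004736 / 2.452×10⁻⁸ = 19.32 kN.

P ≈ 19.3 kN (tensile in the magnesium alloy)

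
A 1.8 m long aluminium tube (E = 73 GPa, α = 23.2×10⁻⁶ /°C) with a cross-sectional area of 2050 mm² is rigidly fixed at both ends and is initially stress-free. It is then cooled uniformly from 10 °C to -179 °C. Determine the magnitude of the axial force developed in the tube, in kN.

The ends cannot move, so σ = EαΔT = 73×10³ × 23.2×10⁻⁶ × 189 = 320.1 MPa.
Axial force P = σA = 320.1 × 2050 = 656200 N = 656.2 kN, tensile.

P ≈ 656 kN (tensile)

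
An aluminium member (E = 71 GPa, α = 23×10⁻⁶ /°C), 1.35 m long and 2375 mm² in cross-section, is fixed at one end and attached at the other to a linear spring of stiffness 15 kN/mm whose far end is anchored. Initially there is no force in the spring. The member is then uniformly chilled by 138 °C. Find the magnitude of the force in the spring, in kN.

P ≈ 57.4 kN

If the spring were absent the member would shorten by αΔT L = 23×10⁻⁶ × 138 × 1350 = 4.285 mm.
Let P be the tensile force in the spring. The member extends elastically by PL/(AE) and the spring stretches by P/k; together these equal δ_free.
So P = δ_free / [L/(AE) + 1/k] = 4.285 / [ 1350/(2375×71×10³) + 1/(15×10³) ].
P = 4.285 / 7.467×10⁻⁵ = 57380 N.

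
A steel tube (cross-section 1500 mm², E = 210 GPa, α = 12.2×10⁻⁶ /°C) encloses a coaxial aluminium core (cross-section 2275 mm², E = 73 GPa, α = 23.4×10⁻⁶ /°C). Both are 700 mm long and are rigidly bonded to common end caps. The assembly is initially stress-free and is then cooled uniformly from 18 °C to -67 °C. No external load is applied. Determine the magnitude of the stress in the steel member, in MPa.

Equilibrium of a rigid end plate with no external load gives equal and opposite internal forces ±P in the two members. Since α_{aluminium} > α_{steel}, cooling drives the aluminium into tension and the steel into compression.
Setting the final lengths equal and cancelling L: (α₁ − α₂)ΔT = P/(A₁E₁) + P/(A₂E₂).
|α₁ − α₂|·ΔT = 11.2×10⁻⁶ × 85 = 0.000952.
1/(A₁E₁) + 1/(A₂E₂) = 1/(1500×210×10³) + 1/(2275×73×10³) = 9.196×10⁻⁹ N⁻¹.
P = 0.000952 / 9.196×10⁻⁹ = 103500 N = 103.5 kN.
σ_{steel} = P/A₁ = 103500/1500 = 69.02 MPa, compressive.

σ ≈ 69 MPa (compressive)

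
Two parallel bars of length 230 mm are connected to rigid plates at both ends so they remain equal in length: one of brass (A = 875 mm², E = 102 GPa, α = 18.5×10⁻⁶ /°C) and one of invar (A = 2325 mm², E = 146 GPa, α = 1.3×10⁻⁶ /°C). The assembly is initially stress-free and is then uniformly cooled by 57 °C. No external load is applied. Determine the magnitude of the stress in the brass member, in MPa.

The brass has the larger α, so on cooling it would change length more than the invar if both were free. The rigid plates force a common final length, so the brass is put into tension and the invar into compression, with equal and opposite forces P (no external load).
Setting the final lengths equal and cancelling L: (α₁ − α₂)ΔT = P/(A₁E₁) + P/(A₂E₂).
|α₁ − α₂|·ΔT = 17.2×10⁻⁶ × 57 = 0.0009804.
1/(A₁E₁) + 1/(A₂E₂) = 1/(875×102×10³) + 1/(2325×146×10³) = 1.415×10⁻⁸ N⁻¹.
So P = 0.0009804 / 1.415×10⁻⁸ = 69.28 kN.
σ_{brass} = P/A₁ = 69280/875 = 79.18 MPa, tensile.

σ ≈ 79.2 MPa (tensile)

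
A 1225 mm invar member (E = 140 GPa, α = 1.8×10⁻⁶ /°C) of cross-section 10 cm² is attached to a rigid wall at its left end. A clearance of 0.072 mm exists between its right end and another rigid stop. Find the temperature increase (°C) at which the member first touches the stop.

ΔT ≈ 32.7 °C

Contact occurs when the free expansion equals the gap: αΔT L = 0.072 mm.
ΔT = 0.072 / (1.8×10⁻⁶ × 1225) = 32.65 °C.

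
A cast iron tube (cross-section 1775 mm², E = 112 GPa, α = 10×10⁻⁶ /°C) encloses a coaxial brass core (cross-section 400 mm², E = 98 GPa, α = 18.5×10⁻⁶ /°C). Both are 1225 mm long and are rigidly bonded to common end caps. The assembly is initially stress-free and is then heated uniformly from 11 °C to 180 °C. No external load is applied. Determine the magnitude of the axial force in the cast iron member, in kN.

P ≈ 47 kN (tensile in the cast iron)

Both members must finish at the same length. With the larger α, the brass tends to over-expand; the plates restrain it, putting the brass in compression and the cast iron in tension. With no external load the two internal forces are equal and opposite, magnitude P.
Setting the final lengths equal and cancelling L: (α₁ − α₂)ΔT = P/(A₁E₁) + P/(A₂E₂).
|α₁ − α₂|·ΔT = 8.5×10⁻⁶ × 169 = 0.001437.
1/(A₁E₁) + 1/(A₂E₂) = 1/(1775×112×10³) + 1/(400×98×10³) = 3.054×10⁻⁸ N⁻¹.
So P = 0.001437 / 3.054×10⁻⁸ = 47.04 kN.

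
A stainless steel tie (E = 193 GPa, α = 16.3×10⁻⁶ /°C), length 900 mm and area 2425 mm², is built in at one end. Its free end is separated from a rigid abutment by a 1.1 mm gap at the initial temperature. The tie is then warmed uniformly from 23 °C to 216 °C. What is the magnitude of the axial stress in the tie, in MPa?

If the wall were absent the tie would grow by αΔT L = 16.3×10⁻⁶ × 193 × 900 = 2.831 mm.
The gap closes (δ_free > 1.1 mm) and the wall then resists a further 2.831 − 1.1 = 1.731 mm of expansion.
So σ = E(δ_free − g)/L = 193×10³ × 1.731/900 = 371.3 MPa.

σ ≈ 371 MPa (compressive)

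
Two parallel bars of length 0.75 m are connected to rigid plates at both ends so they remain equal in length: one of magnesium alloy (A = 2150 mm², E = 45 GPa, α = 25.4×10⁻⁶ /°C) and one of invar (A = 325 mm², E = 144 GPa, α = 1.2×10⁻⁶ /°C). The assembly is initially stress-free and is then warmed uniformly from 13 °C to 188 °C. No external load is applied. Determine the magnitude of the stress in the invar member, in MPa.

σ ≈ 411 MPa (tensile)

The magnesium alloy has the larger α, so on heating it would change length more than the invar if both were free. The rigid plates force a common final length, so the magnesium alloy is put into compression and the invar into tension, with equal and opposite forces P (no external load).
Equating the net (thermal + elastic) strains gives |α₁ − α₂|·ΔT = P·[1/(A₁E₁) + 1/(A₂E₂)].
|α₁ − α₂|·ΔT = 24.2×10⁻⁶ × 175 = 0.004235.
1/(A₁E₁) + 1/(A₂E₂) = 1/(2150×45×10³) + 1/(325×144×10³) = 3.17×10⁻⁸ N⁻¹.
P = 0.004235 / 3.17×10⁻⁸ = 133600 N = 133.6 kN.
σ_{invar} = P/A₂ = 133600/325 = 411 MPa, tensile.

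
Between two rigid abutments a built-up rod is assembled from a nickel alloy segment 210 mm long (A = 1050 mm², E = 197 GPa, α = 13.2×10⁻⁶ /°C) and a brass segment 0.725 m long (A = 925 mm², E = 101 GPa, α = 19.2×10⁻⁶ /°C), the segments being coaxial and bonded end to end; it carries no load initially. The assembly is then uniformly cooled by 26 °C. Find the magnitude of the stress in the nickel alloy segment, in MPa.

σ ≈ 47.1 MPa (tensile)

With the walls removed the bar would change length by δ_free = Σ αᵢΔT Lᵢ = 13.2×10⁻⁶×26×210 + 19.2×10⁻⁶×26×725 = 0.434 mm.
Since the ends are fixed, an axial force P builds up, equal in every segment, with P · Σ Lᵢ/(AᵢEᵢ) = δ_free.
Σ Lᵢ/(AᵢEᵢ) = 210/(1050×197×10³) + 725/(925×101×10³) = 8.775×10⁻⁶ mm/N.
P = 0.434 / 8.775×10⁻⁶ = 49460 N = 49.46 kN, tensile.
σ_{nickel alloy} = P / A = 49460 / 1050 = 47.1 MPa.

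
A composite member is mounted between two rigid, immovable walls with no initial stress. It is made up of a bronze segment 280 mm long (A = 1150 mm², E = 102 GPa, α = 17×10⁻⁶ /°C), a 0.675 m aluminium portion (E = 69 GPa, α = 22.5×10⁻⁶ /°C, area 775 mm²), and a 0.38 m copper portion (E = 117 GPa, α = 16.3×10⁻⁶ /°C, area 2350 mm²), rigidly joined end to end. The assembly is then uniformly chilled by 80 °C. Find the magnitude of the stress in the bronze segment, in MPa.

If the supports were absent, the total length change would be Σ αᵢΔT Lᵢ = 17×10⁻⁶×80×280 + 22.5×10⁻⁶×80×675 + 16.3×10⁻⁶×80×380 = 2.091 mm.
The walls prevent any net length change, so an axial force P (same in every segment) develops. Compatibility: P · Σ Lᵢ/(AᵢEᵢ) = δ_free.
Σ Lᵢ/(AᵢEᵢ) = 280/(1150×102×10³) + 675/(775×69×10³) + 380/(2350×117×10³) = 1.639×10⁻⁵ mm/N.
So P = 2.091 / 1.639×10⁻⁵ = 127.6 kN, tensile.
σ_{bronze} = P / A = 127600 / 1150 = 110.9 MPa.

σ ≈ 111 MPa (tensile)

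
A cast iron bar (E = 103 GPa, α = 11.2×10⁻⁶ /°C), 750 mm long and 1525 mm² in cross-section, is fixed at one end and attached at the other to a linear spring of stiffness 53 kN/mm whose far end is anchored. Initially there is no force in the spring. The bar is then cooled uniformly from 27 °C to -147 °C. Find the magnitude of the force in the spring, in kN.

The unrestrained thermal change is αΔT L = 11.2×10⁻⁶ × 174 × 750 = 1.462 mm.
Let P be the tensile force in the spring. The bar extends elastically by PL/(AE) and the spring stretches by P/k; together these equal δ_free.
P [ L/(AE) + 1/k ] = δ_free → P [ 750/(1525×103×10³) + 1/(53×10³) ] = 1.462.
P = 1.462 / 2.364×10⁻⁵ = 61820 N.

P ≈ 61.8 kN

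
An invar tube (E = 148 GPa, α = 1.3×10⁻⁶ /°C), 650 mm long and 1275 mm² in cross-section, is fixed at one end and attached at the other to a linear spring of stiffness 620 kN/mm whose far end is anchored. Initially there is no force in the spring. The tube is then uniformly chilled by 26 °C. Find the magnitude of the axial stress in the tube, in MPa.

The unrestrained thermal change is αΔT L = 1.3×10⁻⁶ × 26 × 650 = 0.02197 mm.
Let P be the tensile force in the spring. The tube extends elastically by PL/(AE) and the spring stretches by P/k; together these equal δ_free.
P [ L/(AE) + 1/k ] = δ_free → P [ 650/(1275×148×10³) + 1/(620×10³) ] = 0.02197.
P = 0.02197 / 5.058×10⁻⁶ = 4344 N.
σ = P/A = 4344/1275 = 3.407 MPa.

σ ≈ 3.41 MPa (tensile)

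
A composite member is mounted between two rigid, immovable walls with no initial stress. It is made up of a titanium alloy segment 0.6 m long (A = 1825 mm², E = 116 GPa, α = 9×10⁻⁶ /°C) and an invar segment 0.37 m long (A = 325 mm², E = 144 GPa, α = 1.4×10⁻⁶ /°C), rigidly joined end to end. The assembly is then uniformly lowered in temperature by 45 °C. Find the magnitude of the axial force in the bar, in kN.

Free thermal contraction of the whole bar: Σ αᵢΔT Lᵢ = 9×10⁻⁶×45×600 + 1.4×10⁻⁶×45×370 = 0.2663 mm.
The walls prevent any net length change, so an axial force P (same in every segment) develops. Compatibility: P · Σ Lᵢ/(AᵢEᵢ) = δ_free.
The series flexibility is Σ Lᵢ/(AᵢEᵢ) = 600/(1825×116×10³) + 370/(325×144×10³) = 1.074×10⁻⁵ mm/N.
P = 0.2663 / 1.074×10⁻⁵ = 24800 N = 24.8 kN, tensile.

P ≈ 24.8 kN (tensile)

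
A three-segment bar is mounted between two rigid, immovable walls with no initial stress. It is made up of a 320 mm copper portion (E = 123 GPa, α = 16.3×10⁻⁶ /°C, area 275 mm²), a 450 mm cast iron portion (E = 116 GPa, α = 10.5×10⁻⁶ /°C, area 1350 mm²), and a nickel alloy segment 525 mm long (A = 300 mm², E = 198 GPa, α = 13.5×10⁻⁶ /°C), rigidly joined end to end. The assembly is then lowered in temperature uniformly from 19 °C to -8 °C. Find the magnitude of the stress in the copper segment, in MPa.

If the supports were absent, the total length change would be Σ αᵢΔT Lᵢ = 16.3×10⁻⁶×27×320 + 10.5×10⁻⁶×27×450 + 13.5×10⁻⁶×27×525 = 0.4598 mm.
The walls prevent any net length change, so an axial force P (same in every segment) develops. Compatibility: P · Σ Lᵢ/(AᵢEᵢ) = δ_free.
The series flexibility is Σ Lᵢ/(AᵢEᵢ) = 320/(275×123×10³) + 450/(1350×116×10³) + 525/(300×198×10³) = 2.117×10⁻⁵ mm/N.
So P = 0.4598 / 2.117×10⁻⁵ = 21.72 kN, tensile.
σ_{copper} = P / A = 21720 / 275 = 78.97 MPa.

σ ≈ 79 MPa (tensile)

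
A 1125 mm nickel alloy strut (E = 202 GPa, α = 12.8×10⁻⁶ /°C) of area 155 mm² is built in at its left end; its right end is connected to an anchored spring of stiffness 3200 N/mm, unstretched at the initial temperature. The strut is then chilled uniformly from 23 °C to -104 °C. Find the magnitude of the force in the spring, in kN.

Free thermal contraction: δ_free = αΔT L = 12.8×10⁻⁶ × 127 × 1125 = 1.829 mm.
Let P be the tensile force in the spring. The strut extends elastically by PL/(AE) and the spring stretches by P/k; together these equal δ_free.
So P = δ_free / [L/(AE) + 1/k] = 1.829 / [ 1125/(155×202×10³) + 1/(3200) ].
P = 1.829 / 0.0003484 = 5249 N.

P ≈ 5.25 kN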